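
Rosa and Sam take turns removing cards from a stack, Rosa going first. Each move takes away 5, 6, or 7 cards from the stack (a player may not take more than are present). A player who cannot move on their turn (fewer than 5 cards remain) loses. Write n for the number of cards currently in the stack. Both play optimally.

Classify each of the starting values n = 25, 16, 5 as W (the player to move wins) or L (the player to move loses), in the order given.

25: L, 16: L, 5: W

Positions with no move are L. A position that does have a move is losing for the player to move precisely when every available move leads to a winning position for the opponent. Fill in the labels:
n=0: no move → L
n=1: no move → L
n=2: no move → L
n=3: no move → L
n=4: no move → L
n=5: reaches L-position 0 → W
n=6: reaches L-position 1 → W
n=7: reaches L-position 2 → W
n=8: reaches L-position 3 → W
n=9: reaches L-position 4 → W
n=10: reaches L-position 4 → W
n=11: reaches L-position 4 → W
n=12: only reaches 7(W), 6(W), 5(W), all W → L
n=13: only reaches 8(W), 7(W), 6(W), all W → L
n=14: only reaches 9(W), 8(W), 7(W), all W → L
n=15: only reaches 10(W), 9(W), 8(W), all W → L
n=16: only reaches 11(W), 10(W), 9(W), all W → L
n=17: reaches L-position 12 → W
n=18: reaches L-position 13 → W
n=19: reaches L-position 14 → W
n=20: reaches L-position 15 → W
n=21: reaches L-position 16 → W
n=22: reaches L-position 16 → W
n=23: reaches L-position 16 → W
n=24: only reaches 19(W), 18(W), 17(W), all W → L
n=25: only reaches 20(W), 19(W), 18(W), all W → L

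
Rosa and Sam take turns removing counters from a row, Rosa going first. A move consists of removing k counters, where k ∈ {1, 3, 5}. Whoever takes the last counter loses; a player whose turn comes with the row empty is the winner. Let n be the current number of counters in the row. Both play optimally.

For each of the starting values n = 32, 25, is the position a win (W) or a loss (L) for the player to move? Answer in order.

Compute win/loss labels from the base case upward. A position with no move is W. Any other position is W if it can reach an L in one move, else L.
n=0: no move; the opponent has just taken the last counter and therefore loses → W
n=1: only reaches 0(W), which is W → L
n=2: reaches L-position 1 → W
n=3: only reaches 2(W), 0(W), all W → L
n=4: reaches L-position 3 → W
n=5: only reaches 4(W), 2(W), 0(W), all W → L
n=6: reaches L-position 5 → W
n=7: only reaches 6(W), 4(W), 2(W), all W → L
n=8: reaches L-position 7 → W
n=9: only reaches 8(W), 6(W), 4(W), all W → L
n=10: reaches L-position 9 → W
n=11: only reaches 10(W), 8(W), 6(W), all W → L
n=12: reaches L-position 11 → W
n=13: only reaches 12(W), 10(W), 8(W), all W → L
n=14: reaches L-position 13 → W
n=15: only reaches 14(W), 12(W), 10(W), all W → L
n=16: reaches L-position 15 → W
n=17: only reaches 16(W), 14(W), 12(W), all W → L
n=18: reaches L-position 17 → W
n=19: only reaches 18(W), 16(W), 14(W), all W → L
n=20: reaches L-position 19 → W
n=21: only reaches 20(W), 18(W), 16(W), all W → L
n=22: reaches L-position 21 → W
n=23: only reaches 22(W), 20(W), 18(W), all W → L
n=24: reaches L-position 23 → W
n=25: only reaches 24(W), 22(W), 20(W), all W → L
n=26: reaches L-position 25 → W
n=27: only reaches 26(W), 24(W), 22(W), all W → L
n=28: reaches L-position 27 → W
n=29: only reaches 28(W), 26(W), 24(W), all W → L
n=30: reaches L-position 29 → W
n=31: only reaches 30(W), 28(W), 26(W), all W → L
n=32: reaches L-position 31 → W

32: W, 25: L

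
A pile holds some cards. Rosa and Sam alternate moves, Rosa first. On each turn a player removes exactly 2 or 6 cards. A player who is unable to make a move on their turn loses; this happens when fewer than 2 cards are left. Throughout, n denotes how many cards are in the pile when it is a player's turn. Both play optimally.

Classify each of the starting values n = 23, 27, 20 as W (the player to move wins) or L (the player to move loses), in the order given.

Work bottom-up. With no move the player to move loses. Otherwise the position is W if at least one move leads to an L position for the opponent, and L if every move leads to a W.
n=0: no move → L
n=1: no move → L
n=2: can move to 0, which is L ⇒ W
n=3: can move to 1, which is L ⇒ W
n=4: the only move is to 2(W), a W ⇒ L
n=5: the only move is to 3(W), a W ⇒ L
n=6: can move to 4, which is L ⇒ W
n=7: can move to 5, which is L ⇒ W
n=8: moves to 6(W), 2(W); every one is W ⇒ L
n=9: moves to 7(W), 3(W); every one is W ⇒ L
n=10: can move to 8, which is L ⇒ W
n=11: can move to 9, which is L ⇒ W
n=12: moves to 10(W), 6(W); every one is W ⇒ L
n=13: moves to 11(W), 7(W); every one is W ⇒ L
n=14: can move to 12, which is L ⇒ W
n=15: can move to 13, which is L ⇒ W
n=16: moves to 14(W), 10(W); every one is W ⇒ L
n=17: moves to 15(W), 11(W); every one is W ⇒ L
n=18: can move to 16, which is L ⇒ W
n=19: can move to 17, which is L ⇒ W
n=20: moves to 18(W), 14(W); every one is W ⇒ L
n=21: moves to 19(W), 15(W); every one is W ⇒ L
n=22: can move to 20, which is L ⇒ W
n=23: can move to 21, which is L ⇒ W
n=24: moves to 22(W), 18(W); every one is W ⇒ L
n=25: moves to 23(W), 19(W); every one is W ⇒ L
n=26: can move to 24, which is L ⇒ W
n=27: can move to 25, which is L ⇒ W

23: W, 27: W, 20: L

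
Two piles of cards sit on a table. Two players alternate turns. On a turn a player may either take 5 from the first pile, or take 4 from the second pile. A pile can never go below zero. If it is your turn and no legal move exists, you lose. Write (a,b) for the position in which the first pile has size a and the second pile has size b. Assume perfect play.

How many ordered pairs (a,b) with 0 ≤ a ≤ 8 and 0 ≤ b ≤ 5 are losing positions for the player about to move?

28

Use the standard recursion: the mover loses at a terminal position; elsewhere, the mover wins exactly when some move hands the opponent an L position.
Every move lowers a or b (never raises either), so fill the grid row by row in increasing a, and left to right within a row: each cell's successors are then already labelled.
      b=0  b=1  b=2  b=3  b=4  b=5
a=0:    L    L    L    L    W    W
a=1:    L    L    L    L    W    W
a=2:    L    L    L    L    W    W
a=3:    L    L    L    L    W    W
a=4:    L    L    L    L    W    W
a=5:    W    W    W    W    L    L
a=6:    W    W    W    W    L    L
a=7:    W    W    W    W    L    L
a=8:    W    W    W    W    L    L
Cells with no legal move (terminal, hence L): (0,0), (0,1), (0,2), (0,3), (1,0), (1,1), (1,2), (1,3), (2,0), (2,1), (2,2), (2,3), (3,0), (3,1), (3,2), (3,3), (4,0), (4,1), (4,2), (4,3).
The remaining L cells, each justified by listing all of its moves:
(5,4): L (options (0,4)(W), (5,0)(W) are all W)
(5,5): L (options (0,5)(W), (5,1)(W) are all W)
(6,4): L (options (1,4)(W), (6,0)(W) are all W)
(6,5): L (options (1,5)(W), (6,1)(W) are all W)
(7,4): L (options (2,4)(W), (7,0)(W) are all W)
(7,5): L (options (2,5)(W), (7,1)(W) are all W)
(8,4): L (options (3,4)(W), (8,0)(W) are all W)
(8,5): L (options (3,5)(W), (8,1)(W) are all W)
Every other cell has at least one move into one of the L cells above, so it is W.
L cells per row: a=0: 4, a=1: 4, a=2: 4, a=3: 4, a=4: 4, a=5: 2, a=6: 2, a=7: 2, a=8: 2; total 28.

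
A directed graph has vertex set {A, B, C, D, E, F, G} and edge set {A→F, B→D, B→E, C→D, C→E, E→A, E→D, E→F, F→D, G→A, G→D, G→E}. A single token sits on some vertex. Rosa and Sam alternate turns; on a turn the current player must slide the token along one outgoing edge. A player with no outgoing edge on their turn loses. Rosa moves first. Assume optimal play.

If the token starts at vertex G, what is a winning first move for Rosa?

Move to A.

Classify positions by backward induction: terminal positions (no move available) are L. From any other position, the mover wins iff some move reaches an L.
Every edge goes from a vertex to one that appears earlier in the order D, F, A, E, C, G, B, so processing vertices in that order labels each vertex after all of its successors.
D: no outgoing edge → L
F: →D(L), so W
A: →F(W) only, which is W, so L
E: →A(L), so W
C: →D(L), so W
G: →A(L), so W
B: →D(L), so W
From G, the L positions reachable in one move are: A, D. Any move reaching one of these is winning.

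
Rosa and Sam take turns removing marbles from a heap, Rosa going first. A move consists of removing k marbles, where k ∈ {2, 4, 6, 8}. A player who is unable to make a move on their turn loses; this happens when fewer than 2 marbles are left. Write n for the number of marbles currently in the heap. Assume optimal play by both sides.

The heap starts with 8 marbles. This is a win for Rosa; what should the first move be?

Classify positions by backward induction: terminal positions (no move available) are L. From any other position, the mover wins iff some move reaches an L.
n=0: no move → L
n=1: no move → L
n=2: can move to 0, which is L ⇒ W
n=3: can move to 1, which is L ⇒ W
n=4: can move to 0, which is L ⇒ W
n=5: can move to 1, which is L ⇒ W
n=6: can move to 0, which is L ⇒ W
n=7: can move to 1, which is L ⇒ W
n=8: can move to 0, which is L ⇒ W
From 8, the L positions reachable in one move are: 0.

Remove 8, leaving 0.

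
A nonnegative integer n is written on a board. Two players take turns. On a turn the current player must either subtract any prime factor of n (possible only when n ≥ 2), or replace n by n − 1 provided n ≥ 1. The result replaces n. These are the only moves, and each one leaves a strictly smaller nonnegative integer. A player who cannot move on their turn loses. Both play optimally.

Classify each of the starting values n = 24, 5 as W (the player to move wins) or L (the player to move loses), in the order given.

Positions with no move are L. A position that does have a move is losing for the player to move precisely when every available move leads to a winning position for the opponent. Fill in the labels:
n=0: no move → L
n=1: can move to 0, which is L ⇒ W
n=2: can move to 0, which is L ⇒ W
n=3: can move to 0, which is L ⇒ W
n=4: moves to 2(W), 3(W); every one is W ⇒ L
n=5: can move to 0, which is L ⇒ W
n=6: can move to 4, which is L ⇒ W
n=7: can move to 0, which is L ⇒ W
n=8: moves to 6(W), 7(W); every one is W ⇒ L
n=9: can move to 8, which is L ⇒ W
n=10: can move to 8, which is L ⇒ W
n=11: can move to 0, which is L ⇒ W
n=12: moves to 9(W), 10(W), 11(W); every one is W ⇒ L
n=13: can move to 0, which is L ⇒ W
n=14: can move to 12, which is L ⇒ W
n=15: can move to 12, which is L ⇒ W
n=16: moves to 14(W), 15(W); every one is W ⇒ L
n=17: can move to 0, which is L ⇒ W
n=18: can move to 16, which is L ⇒ W
n=19: can move to 0, which is L ⇒ W
n=20: moves to 15(W), 18(W), 19(W); every one is W ⇒ L
n=21: can move to 20, which is L ⇒ W
n=22: can move to 20, which is L ⇒ W
n=23: can move to 0, which is L ⇒ W
n=24: moves to 21(W), 22(W), 23(W); every one is W ⇒ L

24: L, 5: W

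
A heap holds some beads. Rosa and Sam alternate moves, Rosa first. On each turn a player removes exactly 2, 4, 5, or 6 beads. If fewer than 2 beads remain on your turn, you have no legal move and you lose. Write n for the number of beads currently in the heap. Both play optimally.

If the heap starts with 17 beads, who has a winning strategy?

Label each position W (a win for the player to move) or L (a loss). A position with no legal move is L; any other position is W exactly when some move reaches an L, and L when every move reaches a W.
n=0: no move → L
n=1: no move → L
n=2: can move to 0, which is L ⇒ W
n=3: can move to 1, which is L ⇒ W
n=4: can move to 0, which is L ⇒ W
n=5: can move to 1, which is L ⇒ W
n=6: can move to 1, which is L ⇒ W
n=7: can move to 1, which is L ⇒ W
n=8: moves to 6(W), 4(W), 3(W), 2(W); every one is W ⇒ L
n=9: moves to 7(W), 5(W), 4(W), 3(W); every one is W ⇒ L
n=10: can move to 8, which is L ⇒ W
n=11: can move to 9, which is L ⇒ W
n=12: can move to 8, which is L ⇒ W
n=13: can move to 9, which is L ⇒ W
n=14: can move to 9, which is L ⇒ W
n=15: can move to 9, which is L ⇒ W
n=16: moves to 14(W), 12(W), 11(W), 10(W); every one is W ⇒ L
n=17: moves to 15(W), 13(W), 12(W), 11(W); every one is W ⇒ L
Every move from 17 reaches a W position, so the mover loses.

Sam wins.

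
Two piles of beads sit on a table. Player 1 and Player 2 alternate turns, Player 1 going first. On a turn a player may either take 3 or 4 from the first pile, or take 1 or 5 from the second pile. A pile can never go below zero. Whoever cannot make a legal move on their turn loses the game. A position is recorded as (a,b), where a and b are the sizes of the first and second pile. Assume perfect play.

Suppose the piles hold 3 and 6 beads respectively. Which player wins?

Build the W/L table. Terminal = L. A non-terminal position is W if it has a move to some L; otherwise it is L.
No move ever increases a pile, so every position that can arise here has a ≤ 3 and b ≤ 6; it is enough to label the cells with 0 ≤ a ≤ 3 and 0 ≤ b ≤ 6.
Every move lowers a or b (never raises either), so fill the grid row by row in increasing a, and left to right within a row: each cell's successors are then already labelled.
      b=0  b=1  b=2  b=3  b=4  b=5  b=6
a=0:    L    W    L    W    L    W    L
a=1:    L    W    L    W    L    W    L
a=2:    L    W    L    W    L    W    L
a=3:    W    L    W    L    W    L    W
Cells with no legal move (terminal, hence L): (0,0), (1,0), (2,0).
The remaining L cells, each justified by listing all of its moves:
(0,2): only reaches (0,1)(W), which is W → L
(0,4): only reaches (0,3)(W), which is W → L
(0,6): only reaches (0,5)(W), (0,1)(W), all W → L
(1,2): only reaches (1,1)(W), which is W → L
(1,4): only reaches (1,3)(W), which is W → L
(1,6): only reaches (1,5)(W), (1,1)(W), all W → L
(2,2): only reaches (2,1)(W), which is W → L
(2,4): only reaches (2,3)(W), which is W → L
(2,6): only reaches (2,5)(W), (2,1)(W), all W → L
(3,1): only reaches (0,1)(W), (3,0)(W), all W → L
(3,3): only reaches (0,3)(W), (3,2)(W), all W → L
(3,5): only reaches (0,5)(W), (3,4)(W), (3,0)(W), all W → L
Every other cell has at least one move into one of the L cells above, so it is W.
From (3,6) Player 1 can move to (0,6), reaching an L position.

Player 1 wins.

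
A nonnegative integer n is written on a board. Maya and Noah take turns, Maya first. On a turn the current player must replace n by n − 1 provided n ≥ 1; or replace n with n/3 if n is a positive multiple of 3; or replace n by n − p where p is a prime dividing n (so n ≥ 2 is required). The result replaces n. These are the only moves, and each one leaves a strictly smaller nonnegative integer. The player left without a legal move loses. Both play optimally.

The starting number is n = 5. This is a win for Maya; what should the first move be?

Move to 0.

Classify positions by backward induction: terminal positions (no move available) are L. From any other position, the mover wins iff some move reaches an L.
n=0: no move → L
n=1: →0(L), so W
n=2: →0(L), so W
n=3: →0(L), so W
n=4: →2(W), 3(W) — all W, so L
n=5: →0(L), so W
From 5, the L positions reachable in one move are: 0, 4. Any move reaching one of these is winning.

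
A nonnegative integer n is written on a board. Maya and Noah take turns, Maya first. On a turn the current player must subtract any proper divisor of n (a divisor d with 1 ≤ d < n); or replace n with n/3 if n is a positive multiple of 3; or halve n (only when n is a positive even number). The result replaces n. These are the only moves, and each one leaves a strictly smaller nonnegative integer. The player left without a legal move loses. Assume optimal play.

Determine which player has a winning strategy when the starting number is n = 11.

Build the W/L table. Terminal = L. A non-terminal position is W if it has a move to some L; otherwise it is L.
n=0: no move → L
n=1: no move → L
n=2: →1(L), so W
n=3: →1(L), so W
n=4: →2(W), 3(W) — all W, so L
n=5: →4(L), so W
n=6: →4(L), so W
n=7: →6(W) only, which is W, so L
n=8: →4(L), so W
n=9: →3(W), 6(W), 8(W) — all W, so L
n=10: →9(L), so W
n=11: →10(W) only, which is W, so L
Every move from 11 reaches a W position, so the mover loses.

Noah wins.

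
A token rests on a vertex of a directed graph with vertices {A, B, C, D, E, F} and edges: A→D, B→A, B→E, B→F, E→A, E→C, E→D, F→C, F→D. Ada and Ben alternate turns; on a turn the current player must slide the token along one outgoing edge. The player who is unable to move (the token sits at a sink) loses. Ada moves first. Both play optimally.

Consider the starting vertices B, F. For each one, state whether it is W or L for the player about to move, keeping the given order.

Build the W/L table. Terminal = L. A non-terminal position is W if it has a move to some L; otherwise it is L.
Every edge goes from a vertex to one that appears earlier in the order C, D, F, A, E, B, so processing vertices in that order labels each vertex after all of its successors.
C: no outgoing edge → L
D: no outgoing edge → L
F: can move to D, which is L ⇒ W
A: can move to D, which is L ⇒ W
E: can move to D, which is L ⇒ W
B: moves to E(W), A(W), F(W); every one is W ⇒ L

B: L, F: W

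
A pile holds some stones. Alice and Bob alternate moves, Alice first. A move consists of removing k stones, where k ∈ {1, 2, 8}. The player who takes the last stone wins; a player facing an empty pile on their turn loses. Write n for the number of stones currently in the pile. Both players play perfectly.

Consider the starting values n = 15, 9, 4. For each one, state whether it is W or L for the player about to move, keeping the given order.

15: L, 9: L, 4: W

Work bottom-up. With no move the player to move loses. Otherwise the position is W if at least one move leads to an L position for the opponent, and L if every move leads to a W.
n=0: no move → L
n=1: can move to 0, which is L ⇒ W
n=2: can move to 0, which is L ⇒ W
n=3: moves to 2(W), 1(W); every one is W ⇒ L
n=4: can move to 3, which is L ⇒ W
n=5: can move to 3, which is L ⇒ W
n=6: moves to 5(W), 4(W); every one is W ⇒ L
n=7: can move to 6, which is L ⇒ W
n=8: can move to 6, which is L ⇒ W
n=9: moves to 8(W), 7(W), 1(W); every one is W ⇒ L
n=10: can move to 9, which is L ⇒ W
n=11: can move to 9, which is L ⇒ W
n=12: moves to 11(W), 10(W), 4(W); every one is W ⇒ L
n=13: can move to 12, which is L ⇒ W
n=14: can move to 12, which is L ⇒ W
n=15: moves to 14(W), 13(W), 7(W); every one is W ⇒ L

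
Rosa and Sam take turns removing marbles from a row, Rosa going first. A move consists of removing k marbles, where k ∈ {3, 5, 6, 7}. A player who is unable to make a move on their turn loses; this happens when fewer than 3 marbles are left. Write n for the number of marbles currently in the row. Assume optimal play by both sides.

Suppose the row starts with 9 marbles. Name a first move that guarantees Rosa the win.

Label each position W (a win for the player to move) or L (a loss). A position with no legal move is L; any other position is W exactly when some move reaches an L, and L when every move reaches a W.
n=0: no move → L
n=1: no move → L
n=2: no move → L
n=3: reaches L-position 0 → W
n=4: reaches L-position 1 → W
n=5: reaches L-position 2 → W
n=6: reaches L-position 1 → W
n=7: reaches L-position 2 → W
n=8: reaches L-position 2 → W
n=9: reaches L-position 2 → W
From 9, the L positions reachable in one move are: 2.

Remove 7, leaving 2.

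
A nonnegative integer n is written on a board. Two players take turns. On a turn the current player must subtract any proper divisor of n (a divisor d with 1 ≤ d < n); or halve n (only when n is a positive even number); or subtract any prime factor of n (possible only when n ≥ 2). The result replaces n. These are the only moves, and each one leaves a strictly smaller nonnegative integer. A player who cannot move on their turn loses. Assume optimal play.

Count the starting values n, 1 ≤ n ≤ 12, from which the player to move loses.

3

Use the standard recursion: the mover loses at a terminal position; elsewhere, the mover wins exactly when some move hands the opponent an L position.
n=0: no move → L
n=1: no move → L
n=2: W (go to 0, an L position)
n=3: W (go to 0, an L position)
n=4: L (options 2(W), 3(W) are all W)
n=5: W (go to 0, an L position)
n=6: W (go to 4, an L position)
n=7: W (go to 0, an L position)
n=8: W (go to 4, an L position)
n=9: L (options 6(W), 8(W) are all W)
n=10: W (go to 9, an L position)
n=11: W (go to 0, an L position)
n=12: W (go to 9, an L position)
L entries with 1 ≤ n ≤ 12 (n=0 is outside the asked range and is not counted): n = 1, 4, 9; that makes 3.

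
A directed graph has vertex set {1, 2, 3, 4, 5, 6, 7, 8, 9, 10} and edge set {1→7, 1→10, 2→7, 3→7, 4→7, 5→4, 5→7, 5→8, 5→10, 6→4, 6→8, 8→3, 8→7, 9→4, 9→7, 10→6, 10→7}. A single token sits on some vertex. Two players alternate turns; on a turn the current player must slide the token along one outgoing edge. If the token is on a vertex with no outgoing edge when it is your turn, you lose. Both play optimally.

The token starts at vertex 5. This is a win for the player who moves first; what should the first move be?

Positions with no move are L. A position that does have a move is losing for the player to move precisely when every available move leads to a winning position for the opponent. Fill in the labels:
Every edge goes from a vertex to one that appears earlier in the order 7, 2, 3, 4, 8, 9, 6, 10, 1, 5, so processing vertices in that order labels each vertex after all of its successors.
7: no outgoing edge → L
2: reaches L-position 7 → W
3: reaches L-position 7 → W
4: reaches L-position 7 → W
8: reaches L-position 7 → W
9: reaches L-position 7 → W
6: only reaches 8(W), 4(W), all W → L
10: reaches L-position 6 → W
1: reaches L-position 7 → W
5: reaches L-position 7 → W
From 5, the L positions reachable in one move are: 7.

Move to 7.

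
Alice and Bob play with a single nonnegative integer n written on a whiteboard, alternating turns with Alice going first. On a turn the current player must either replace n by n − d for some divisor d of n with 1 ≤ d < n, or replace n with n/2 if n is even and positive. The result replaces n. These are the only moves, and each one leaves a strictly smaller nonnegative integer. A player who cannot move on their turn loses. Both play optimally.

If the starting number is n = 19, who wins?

Build the W/L table. Terminal = L. A non-terminal position is W if it has a move to some L; otherwise it is L.
n=0: no move → L
n=1: no move → L
n=2: can move to 1, which is L ⇒ W
n=3: the only move is to 2(W), a W ⇒ L
n=4: can move to 3, which is L ⇒ W
n=5: the only move is to 4(W), a W ⇒ L
n=6: can move to 3, which is L ⇒ W
n=7: the only move is to 6(W), a W ⇒ L
n=8: can move to 7, which is L ⇒ W
n=9: moves to 6(W), 8(W); every one is W ⇒ L
n=10: can move to 5, which is L ⇒ W
n=11: the only move is to 10(W), a W ⇒ L
n=12: can move to 9, which is L ⇒ W
n=13: the only move is to 12(W), a W ⇒ L
n=14: can move to 7, which is L ⇒ W
n=15: moves to 10(W), 12(W), 14(W); every one is W ⇒ L
n=16: can move to 15, which is L ⇒ W
n=17: the only move is to 16(W), a W ⇒ L
n=18: can move to 9, which is L ⇒ W
n=19: the only move is to 18(W), a W ⇒ L
Every move from 19 reaches a W position, so the mover loses.

Bob wins.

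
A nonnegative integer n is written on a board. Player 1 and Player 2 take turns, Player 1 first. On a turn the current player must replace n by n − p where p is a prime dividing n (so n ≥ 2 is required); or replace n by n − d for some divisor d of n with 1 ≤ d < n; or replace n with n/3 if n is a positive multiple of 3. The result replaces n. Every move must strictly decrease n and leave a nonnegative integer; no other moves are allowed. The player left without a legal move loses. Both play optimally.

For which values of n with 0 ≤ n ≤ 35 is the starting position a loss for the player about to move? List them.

Label each position W (a win for the player to move) or L (a loss). A position with no legal move is L; any other position is W exactly when some move reaches an L, and L when every move reaches a W.
n=0: no move → L
n=1: no move → L
n=2: reaches L-position 0 → W
n=3: reaches L-position 0 → W
n=4: only reaches 2(W), 3(W), all W → L
n=5: reaches L-position 0 → W
n=6: reaches L-position 4 → W
n=7: reaches L-position 0 → W
n=8: reaches L-position 4 → W
n=9: only reaches 3(W), 6(W), 8(W), all W → L
n=10: reaches L-position 9 → W
n=11: reaches L-position 0 → W
n=12: reaches L-position 4 → W
n=13: reaches L-position 0 → W
n=14: only reaches 7(W), 12(W), 13(W), all W → L
n=15: reaches L-position 14 → W
n=16: reaches L-position 14 → W
n=17: reaches L-position 0 → W
n=18: reaches L-position 9 → W
n=19: reaches L-position 0 → W
n=20: only reaches 10(W), 15(W), 16(W), 18(W), 19(W), all W → L
n=21: reaches L-position 14 → W
n=22: reaches L-position 20 → W
n=23: reaches L-position 0 → W
n=24: reaches L-position 20 → W
n=25: reaches L-position 20 → W
n=26: only reaches 13(W), 24(W), 25(W), all W → L
n=27: reaches L-position 9 → W
n=28: reaches L-position 14 → W
n=29: reaches L-position 0 → W
n=30: reaches L-position 20 → W
n=31: reaches L-position 0 → W
n=32: only reaches 16(W), 24(W), 28(W), 30(W), 31(W), all W → L
n=33: reaches L-position 32 → W
n=34: reaches L-position 32 → W
n=35: only reaches 28(W), 30(W), 34(W), all W → L
Reading off the rows marked L gives the requested list; there are 9 such values of n.

0, 1, 4, 9, 14, 20, 26, 32, 35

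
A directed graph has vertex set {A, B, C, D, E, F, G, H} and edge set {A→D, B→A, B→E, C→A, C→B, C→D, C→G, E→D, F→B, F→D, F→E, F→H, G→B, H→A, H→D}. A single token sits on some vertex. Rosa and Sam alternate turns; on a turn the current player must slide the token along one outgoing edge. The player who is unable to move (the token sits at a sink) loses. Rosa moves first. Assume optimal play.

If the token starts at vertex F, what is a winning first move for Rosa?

Move to B.

Build the W/L table. Terminal = L. A non-terminal position is W if it has a move to some L; otherwise it is L.
Every edge goes from a vertex to one that appears earlier in the order D, A, E, B, H, F, G, C, so processing vertices in that order labels each vertex after all of its successors.
D: no outgoing edge → L
A: W (go to D, an L position)
E: W (go to D, an L position)
B: L (options E(W), A(W) are all W)
H: W (go to D, an L position)
F: W (go to B, an L position)
G: W (go to B, an L position)
C: W (go to B, an L position)
From F, the L positions reachable in one move are: B, D. Any move reaching one of these is winning.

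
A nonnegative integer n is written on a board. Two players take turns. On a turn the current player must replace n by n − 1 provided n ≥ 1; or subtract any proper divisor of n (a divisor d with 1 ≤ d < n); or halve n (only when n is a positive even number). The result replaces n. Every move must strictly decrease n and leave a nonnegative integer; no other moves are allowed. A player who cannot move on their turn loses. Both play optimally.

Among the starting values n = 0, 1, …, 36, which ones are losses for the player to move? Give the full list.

Positions with no move are L. A position that does have a move is losing for the player to move precisely when every available move leads to a winning position for the opponent. Fill in the labels:
n=0: no move → L
n=1: can move to 0, which is L ⇒ W
n=2: the only move is to 1(W), a W ⇒ L
n=3: can move to 2, which is L ⇒ W
n=4: can move to 2, which is L ⇒ W
n=5: the only move is to 4(W), a W ⇒ L
n=6: can move to 5, which is L ⇒ W
n=7: the only move is to 6(W), a W ⇒ L
n=8: can move to 7, which is L ⇒ W
n=9: moves to 6(W), 8(W); every one is W ⇒ L
n=10: can move to 5, which is L ⇒ W
n=11: the only move is to 10(W), a W ⇒ L
n=12: can move to 9, which is L ⇒ W
n=13: the only move is to 12(W), a W ⇒ L
n=14: can move to 7, which is L ⇒ W
n=15: moves to 10(W), 12(W), 14(W); every one is W ⇒ L
n=16: can move to 15, which is L ⇒ W
n=17: the only move is to 16(W), a W ⇒ L
n=18: can move to 9, which is L ⇒ W
n=19: the only move is to 18(W), a W ⇒ L
n=20: can move to 15, which is L ⇒ W
n=21: moves to 14(W), 18(W), 20(W); every one is W ⇒ L
n=22: can move to 11, which is L ⇒ W
n=23: the only move is to 22(W), a W ⇒ L
n=24: can move to 21, which is L ⇒ W
n=25: moves to 20(W), 24(W); every one is W ⇒ L
n=26: can move to 13, which is L ⇒ W
n=27: moves to 18(W), 24(W), 26(W); every one is W ⇒ L
n=28: can move to 21, which is L ⇒ W
n=29: the only move is to 28(W), a W ⇒ L
n=30: can move to 15, which is L ⇒ W
n=31: the only move is to 30(W), a W ⇒ L
n=32: can move to 31, which is L ⇒ W
n=33: moves to 22(W), 30(W), 32(W); every one is W ⇒ L
n=34: can move to 17, which is L ⇒ W
n=35: moves to 28(W), 30(W), 34(W); every one is W ⇒ L
n=36: can move to 27, which is L ⇒ W
Reading off the rows marked L gives the requested list; there are 18 such values of n.

0, 2, 5, 7, 9, 11, 13, 15, 17, 19, 21, 23, 25, 27, 29, 31, 33, 35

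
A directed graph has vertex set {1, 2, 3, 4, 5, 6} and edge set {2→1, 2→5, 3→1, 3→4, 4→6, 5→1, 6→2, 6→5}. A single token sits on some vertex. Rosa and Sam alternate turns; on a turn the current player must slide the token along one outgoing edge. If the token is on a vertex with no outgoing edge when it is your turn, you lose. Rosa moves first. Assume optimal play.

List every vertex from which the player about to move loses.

Classify positions by backward induction: terminal positions (no move available) are L. From any other position, the mover wins iff some move reaches an L.
Every edge goes from a vertex to one that appears earlier in the order 1, 5, 2, 6, 4, 3, so processing vertices in that order labels each vertex after all of its successors.
1: no outgoing edge → L
5: →1(L), so W
2: →1(L), so W
6: →2(W), 5(W) — all W, so L
4: →6(L), so W
3: →1(L), so W
The losing starting vertices are exactly the entries labelled L in this table (2 of them).

1, 6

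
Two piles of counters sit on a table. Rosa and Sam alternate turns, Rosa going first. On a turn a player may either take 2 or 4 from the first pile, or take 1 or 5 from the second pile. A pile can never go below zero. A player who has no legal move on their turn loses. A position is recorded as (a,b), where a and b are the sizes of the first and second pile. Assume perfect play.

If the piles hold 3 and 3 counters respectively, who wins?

Sam wins.

Compute win/loss labels from the base case upward. A position with no move is L. Any other position is W if it can reach an L in one move, else L.
No move ever increases a pile, so every position that can arise here has a ≤ 3 and b ≤ 3; it is enough to label the cells with 0 ≤ a ≤ 3 and 0 ≤ b ≤ 3.
Every move lowers a or b (never raises either), so fill the grid row by row in increasing a, and left to right within a row: each cell's successors are then already labelled.
      b=0  b=1  b=2  b=3
a=0:    L    W    L    W
a=1:    L    W    L    W
a=2:    W    L    W    L
a=3:    W    L    W    L
Cells with no legal move (terminal, hence L): (0,0), (1,0).
The remaining L cells, each justified by listing all of its moves:
(0,2): L (sole option (0,1)(W) is W)
(1,2): L (sole option (1,1)(W) is W)
(2,1): L (options (0,1)(W), (2,0)(W) are all W)
(2,3): L (options (0,3)(W), (2,2)(W) are all W)
(3,1): L (options (1,1)(W), (3,0)(W) are all W)
(3,3): L (options (1,3)(W), (3,2)(W) are all W)
Every other cell has at least one move into one of the L cells above, so it is W.
The starting position (3,3) is L: whatever Rosa does, the opponent receives a W position.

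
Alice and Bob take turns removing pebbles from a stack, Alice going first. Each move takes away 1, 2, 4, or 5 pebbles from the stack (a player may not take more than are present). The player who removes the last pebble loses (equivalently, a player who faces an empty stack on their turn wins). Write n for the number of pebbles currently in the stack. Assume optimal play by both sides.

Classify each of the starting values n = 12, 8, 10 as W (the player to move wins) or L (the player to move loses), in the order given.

12: W, 8: W, 10: L

Work bottom-up. With no move the player to move wins. Otherwise the position is W if at least one move leads to an L position for the opponent, and L if every move leads to a W.
n=0: no move; the opponent has just taken the last pebble and therefore loses → W
n=1: →0(W) only, which is W, so L
n=2: →1(L), so W
n=3: →1(L), so W
n=4: →3(W), 2(W), 0(W) — all W, so L
n=5: →4(L), so W
n=6: →4(L), so W
n=7: →6(W), 5(W), 3(W), 2(W) — all W, so L
n=8: →7(L), so W
n=9: →7(L), so W
n=10: →9(W), 8(W), 6(W), 5(W) — all W, so L
n=11: →10(L), so W
n=12: →10(L), so W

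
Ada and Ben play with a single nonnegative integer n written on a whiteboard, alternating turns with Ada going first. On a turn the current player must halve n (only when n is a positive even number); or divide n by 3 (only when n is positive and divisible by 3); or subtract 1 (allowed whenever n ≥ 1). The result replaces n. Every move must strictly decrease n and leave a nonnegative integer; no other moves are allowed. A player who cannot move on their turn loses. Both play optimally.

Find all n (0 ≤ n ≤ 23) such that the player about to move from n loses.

0, 2, 5, 7, 9, 11, 13, 16, 19, 23

Build the W/L table. Terminal = L. A non-terminal position is W if it has a move to some L; otherwise it is L.
n=0: no move → L
n=1: can move to 0, which is L ⇒ W
n=2: the only move is to 1(W), a W ⇒ L
n=3: can move to 2, which is L ⇒ W
n=4: can move to 2, which is L ⇒ W
n=5: the only move is to 4(W), a W ⇒ L
n=6: can move to 2, which is L ⇒ W
n=7: the only move is to 6(W), a W ⇒ L
n=8: can move to 7, which is L ⇒ W
n=9: moves to 3(W), 8(W); every one is W ⇒ L
n=10: can move to 5, which is L ⇒ W
n=11: the only move is to 10(W), a W ⇒ L
n=12: can move to 11, which is L ⇒ W
n=13: the only move is to 12(W), a W ⇒ L
n=14: can move to 7, which is L ⇒ W
n=15: can move to 5, which is L ⇒ W
n=16: moves to 8(W), 15(W); every one is W ⇒ L
n=17: can move to 16, which is L ⇒ W
n=18: can move to 9, which is L ⇒ W
n=19: the only move is to 18(W), a W ⇒ L
n=20: can move to 19, which is L ⇒ W
n=21: can move to 7, which is L ⇒ W
n=22: can move to 11, which is L ⇒ W
n=23: the only move is to 22(W), a W ⇒ L
Reading off the rows marked L gives the requested list; there are 10 such values of n.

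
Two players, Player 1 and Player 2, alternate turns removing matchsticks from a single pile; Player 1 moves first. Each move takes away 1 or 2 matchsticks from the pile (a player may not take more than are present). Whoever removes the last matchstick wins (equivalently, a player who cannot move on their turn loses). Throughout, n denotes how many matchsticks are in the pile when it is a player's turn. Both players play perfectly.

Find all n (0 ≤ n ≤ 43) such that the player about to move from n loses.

Compute win/loss labels from the base case upward. A position with no move is L. Any other position is W if it can reach an L in one move, else L.
n=0: no move → L
n=1: can move to 0, which is L ⇒ W
n=2: can move to 0, which is L ⇒ W
n=3: moves to 2(W), 1(W); every one is W ⇒ L
n=4: can move to 3, which is L ⇒ W
n=5: can move to 3, which is L ⇒ W
n=6: moves to 5(W), 4(W); every one is W ⇒ L
n=7: can move to 6, which is L ⇒ W
n=8: can move to 6, which is L ⇒ W
n=9: moves to 8(W), 7(W); every one is W ⇒ L
n=10: can move to 9, which is L ⇒ W
n=11: can move to 9, which is L ⇒ W
n=12: moves to 11(W), 10(W); every one is W ⇒ L
n=13: can move to 12, which is L ⇒ W
n=14: can move to 12, which is L ⇒ W
n=15: moves to 14(W), 13(W); every one is W ⇒ L
n=16: can move to 15, which is L ⇒ W
n=17: can move to 15, which is L ⇒ W
n=18: moves to 17(W), 16(W); every one is W ⇒ L
n=19: can move to 18, which is L ⇒ W
n=20: can move to 18, which is L ⇒ W
n=21: moves to 20(W), 19(W); every one is W ⇒ L
n=22: can move to 21, which is L ⇒ W
n=23: can move to 21, which is L ⇒ W
n=24: moves to 23(W), 22(W); every one is W ⇒ L
n=25: can move to 24, which is L ⇒ W
n=26: can move to 24, which is L ⇒ W
n=27: moves to 26(W), 25(W); every one is W ⇒ L
n=28: can move to 27, which is L ⇒ W
n=29: can move to 27, which is L ⇒ W
n=30: moves to 29(W), 28(W); every one is W ⇒ L
n=31: can move to 30, which is L ⇒ W
n=32: can move to 30, which is L ⇒ W
n=33: moves to 32(W), 31(W); every one is W ⇒ L
n=34: can move to 33, which is L ⇒ W
n=35: can move to 33, which is L ⇒ W
n=36: moves to 35(W), 34(W); every one is W ⇒ L
n=37: can move to 36, which is L ⇒ W
n=38: can move to 36, which is L ⇒ W
n=39: moves to 38(W), 37(W); every one is W ⇒ L
n=40: can move to 39, which is L ⇒ W
n=41: can move to 39, which is L ⇒ W
n=42: moves to 41(W), 40(W); every one is W ⇒ L
n=43: can move to 42, which is L ⇒ W
Reading off the rows marked L gives the requested list; there are 15 such values of n.

0, 3, 6, 9, 12, 15, 18, 21, 24, 27, 30, 33, 36, 39, 42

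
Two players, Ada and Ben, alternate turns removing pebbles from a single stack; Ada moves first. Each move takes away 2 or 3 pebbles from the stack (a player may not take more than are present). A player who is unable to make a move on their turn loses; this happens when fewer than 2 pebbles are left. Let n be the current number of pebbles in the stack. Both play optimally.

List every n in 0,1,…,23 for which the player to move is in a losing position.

0, 1, 5, 6, 10, 11, 15, 16, 20, 21

Classify positions by backward induction: terminal positions (no move available) are L. From any other position, the mover wins iff some move reaches an L.
n=0: no move → L
n=1: no move → L
n=2: W (go to 0, an L position)
n=3: W (go to 1, an L position)
n=4: W (go to 1, an L position)
n=5: L (options 3(W), 2(W) are all W)
n=6: L (options 4(W), 3(W) are all W)
n=7: W (go to 5, an L position)
n=8: W (go to 6, an L position)
n=9: W (go to 6, an L position)
n=10: L (options 8(W), 7(W) are all W)
n=11: L (options 9(W), 8(W) are all W)
n=12: W (go to 10, an L position)
n=13: W (go to 11, an L position)
n=14: W (go to 11, an L position)
n=15: L (options 13(W), 12(W) are all W)
n=16: L (options 14(W), 13(W) are all W)
n=17: W (go to 15, an L position)
n=18: W (go to 16, an L position)
n=19: W (go to 16, an L position)
n=20: L (options 18(W), 17(W) are all W)
n=21: L (options 19(W), 18(W) are all W)
n=22: W (go to 20, an L position)
n=23: W (go to 21, an L position)
The losing starting values of n are exactly the entries labelled L in this table (10 of them).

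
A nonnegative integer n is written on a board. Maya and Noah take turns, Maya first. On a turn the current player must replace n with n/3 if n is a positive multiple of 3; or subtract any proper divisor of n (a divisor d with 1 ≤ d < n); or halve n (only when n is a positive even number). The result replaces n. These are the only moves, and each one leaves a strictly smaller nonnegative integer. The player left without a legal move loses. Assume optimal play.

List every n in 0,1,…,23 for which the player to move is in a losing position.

Classify positions by backward induction: terminal positions (no move available) are L. From any other position, the mover wins iff some move reaches an L.
n=0: no move → L
n=1: no move → L
n=2: W (go to 1, an L position)
n=3: W (go to 1, an L position)
n=4: L (options 2(W), 3(W) are all W)
n=5: W (go to 4, an L position)
n=6: W (go to 4, an L position)
n=7: L (sole option 6(W) is W)
n=8: W (go to 4, an L position)
n=9: L (options 3(W), 6(W), 8(W) are all W)
n=10: W (go to 9, an L position)
n=11: L (sole option 10(W) is W)
n=12: W (go to 4, an L position)
n=13: L (sole option 12(W) is W)
n=14: W (go to 7, an L position)
n=15: L (options 5(W), 10(W), 12(W), 14(W) are all W)
n=16: W (go to 15, an L position)
n=17: L (sole option 16(W) is W)
n=18: W (go to 9, an L position)
n=19: L (sole option 18(W) is W)
n=20: W (go to 15, an L position)
n=21: W (go to 7, an L position)
n=22: W (go to 11, an L position)
n=23: L (sole option 22(W) is W)
Reading off the rows marked L gives the requested list; there are 11 such values of n.

0, 1, 4, 7, 9, 11, 13, 15, 17, 19, 23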